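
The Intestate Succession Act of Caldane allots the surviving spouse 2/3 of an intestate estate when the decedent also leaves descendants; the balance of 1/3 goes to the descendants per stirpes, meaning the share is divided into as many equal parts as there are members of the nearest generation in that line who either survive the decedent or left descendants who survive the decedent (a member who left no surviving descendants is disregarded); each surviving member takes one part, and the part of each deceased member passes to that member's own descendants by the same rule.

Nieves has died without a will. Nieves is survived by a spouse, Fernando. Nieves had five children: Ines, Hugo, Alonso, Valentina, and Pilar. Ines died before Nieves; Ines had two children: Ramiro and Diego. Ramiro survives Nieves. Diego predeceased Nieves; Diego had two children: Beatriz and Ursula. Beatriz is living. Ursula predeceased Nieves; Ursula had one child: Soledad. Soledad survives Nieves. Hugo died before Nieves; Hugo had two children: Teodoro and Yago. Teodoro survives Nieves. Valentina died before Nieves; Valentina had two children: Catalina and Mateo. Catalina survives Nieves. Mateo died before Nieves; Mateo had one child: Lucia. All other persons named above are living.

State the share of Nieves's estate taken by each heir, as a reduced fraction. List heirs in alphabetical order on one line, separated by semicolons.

Alonso 1/15; Beatriz 1/60; Catalina 1/30; Fernando 2/3; Lucia 1/30; Pilar 1/15; Ramiro 1/30; Soledad 1/60; Teodoro 1/30; Yago 1/30

Fernando, as surviving spouse, takes 2/3.
The remaining 1/3 passes to Nieves's descendants per stirpes.
The 1/3 is divided into 5 equal shares of 1/15 among Ines, Hugo, Alonso, Valentina, Pilar.
Ines predeceased; the 1/15 allotted to Ines's branch passes to Ines's issue by representation.
The 1/15 is divided into 2 equal shares of 1/30 among Ramiro, Diego.
Ramiro is living and takes 1/30.
Diego predeceased; the 1/30 allotted to Diego's branch passes to Diego's issue by representation.
The 1/30 is divided into 2 equal shares of 1/60 among Beatriz, Ursula.
Beatriz is living and takes 1/60.
Ursula predeceased; the 1/60 allotted to Ursula's branch passes to Ursula's issue by representation.
Soledad is the sole taker at this level and receives the full 1/60.
Hugo predeceased; the 1/15 allotted to Hugo's branch passes to Hugo's issue by representation.
The 1/15 is divided into 2 equal shares of 1/30 among Teodoro, Yago.
Teodoro is living and takes 1/30.
Yago is living and takes 1/30.
Alonso is living and takes 1/15.
Valentina predeceased; the 1/15 allotted to Valentina's branch passes to Valentina's issue by representation.
The 1/15 is divided into 2 equal shares of 1/30 among Catalina, Mateo.
Catalina is living and takes 1/30.
Mateo predeceased; the 1/30 allotted to Mateo's branch passes to Mateo's issue by representation.
Lucia is the sole taker at this level and receives the full 1/30.
Pilar is living and takes 1/15.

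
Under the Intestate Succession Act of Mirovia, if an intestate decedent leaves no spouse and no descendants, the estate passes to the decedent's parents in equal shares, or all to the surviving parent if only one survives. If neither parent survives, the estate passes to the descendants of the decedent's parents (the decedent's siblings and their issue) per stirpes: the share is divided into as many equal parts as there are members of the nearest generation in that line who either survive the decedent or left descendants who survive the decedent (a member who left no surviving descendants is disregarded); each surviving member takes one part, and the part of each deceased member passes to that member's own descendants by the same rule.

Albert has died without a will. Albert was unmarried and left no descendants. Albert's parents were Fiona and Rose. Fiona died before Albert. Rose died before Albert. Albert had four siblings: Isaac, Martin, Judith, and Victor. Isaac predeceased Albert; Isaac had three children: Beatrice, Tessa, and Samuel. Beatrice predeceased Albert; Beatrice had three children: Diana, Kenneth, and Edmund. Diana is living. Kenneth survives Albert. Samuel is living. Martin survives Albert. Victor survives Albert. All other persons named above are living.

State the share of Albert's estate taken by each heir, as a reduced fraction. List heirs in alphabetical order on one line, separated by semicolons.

Diana 1/36; Edmund 1/36; Judith 1/4; Kenneth 1/36; Martin 1/4; Samuel 1/12; Tessa 1/12; Victor 1/4

Neither parent survives and there are no descendants, so the estate passes to Albert's siblings and their issue per stirpes.
The estate is divided into 4 equal shares of 1/4 among Isaac, Martin, Judith, Victor.
Isaac predeceased; the 1/4 allotted to Isaac's branch passes to Isaac's issue by representation.
The 1/4 is divided into 3 equal shares of 1/12 among Beatrice, Tessa, Samuel.
Beatrice predeceased; the 1/12 allotted to Beatrice's branch passes to Beatrice's issue by representation.
The 1/12 is divided into 3 equal shares of 1/36 among Diana, Kenneth, Edmund.
Diana is living and takes 1/36.
Kenneth is living and takes 1/36.
Edmund is living and takes 1/36.
Tessa is living and takes 1/12.
Samuel is living and takes 1/12.
Martin is living and takes 1/4.
Judith is living and takes 1/4.
Victor is living and takes 1/4.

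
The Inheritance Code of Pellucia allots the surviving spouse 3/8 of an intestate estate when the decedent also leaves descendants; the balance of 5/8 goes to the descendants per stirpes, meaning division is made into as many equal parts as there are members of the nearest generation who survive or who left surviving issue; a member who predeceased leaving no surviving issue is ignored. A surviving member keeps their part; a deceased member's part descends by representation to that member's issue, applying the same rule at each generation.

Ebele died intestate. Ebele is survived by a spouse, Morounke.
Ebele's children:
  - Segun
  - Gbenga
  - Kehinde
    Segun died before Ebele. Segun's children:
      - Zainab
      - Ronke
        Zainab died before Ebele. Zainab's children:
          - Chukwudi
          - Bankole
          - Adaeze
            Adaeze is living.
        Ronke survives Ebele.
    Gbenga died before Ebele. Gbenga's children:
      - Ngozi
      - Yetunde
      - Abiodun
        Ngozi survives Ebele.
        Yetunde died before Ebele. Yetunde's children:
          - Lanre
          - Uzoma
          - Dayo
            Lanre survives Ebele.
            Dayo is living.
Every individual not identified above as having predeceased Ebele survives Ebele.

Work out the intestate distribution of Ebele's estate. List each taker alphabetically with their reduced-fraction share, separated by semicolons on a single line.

Morounke, as surviving spouse, takes 3/8.
The remaining 5/8 passes to Ebele's descendants per stirpes.
The 5/8 is divided into 3 equal shares of 5/24 among Segun, Gbenga, Kehinde.
Segun predeceased; the 5/24 allotted to Segun's branch passes to Segun's issue by representation.
The 5/24 is divided into 2 equal shares of 5/48 among Zainab, Ronke.
Zainab predeceased; the 5/48 allotted to Zainab's branch passes to Zainab's issue by representation.
The 5/48 is divided into 3 equal shares of 5/144 among Chukwudi, Bankole, Adaeze.
Chukwudi is living and takes 5/144.
Bankole is living and takes 5/144.
Adaeze is living and takes 5/144.
Ronke is living and takes 5/48.
Gbenga predeceased; the 5/24 allotted to Gbenga's branch passes to Gbenga's issue by representation.
The 5/24 is divided into 3 equal shares of 5/72 among Ngozi, Yetunde, Abiodun.
Ngozi is living and takes 5/72.
Yetunde predeceased; the 5/72 allotted to Yetunde's branch passes to Yetunde's issue by representation.
The 5/72 is divided into 3 equal shares of 5/216 among Lanre, Uzoma, Dayo.
Lanre is living and takes 5/216.
Uzoma is living and takes 5/216.
Dayo is living and takes 5/216.
Abiodun is living and takes 5/72.
Kehinde is living and takes 5/24.

Abiodun 5/72; Adaeze 5/144; Bankole 5/144; Chukwudi 5/144; Dayo 5/216; Kehinde 5/24; Lanre 5/216; Morounke 3/8; Ngozi 5/72; Ronke 5/48; Uzoma 5/216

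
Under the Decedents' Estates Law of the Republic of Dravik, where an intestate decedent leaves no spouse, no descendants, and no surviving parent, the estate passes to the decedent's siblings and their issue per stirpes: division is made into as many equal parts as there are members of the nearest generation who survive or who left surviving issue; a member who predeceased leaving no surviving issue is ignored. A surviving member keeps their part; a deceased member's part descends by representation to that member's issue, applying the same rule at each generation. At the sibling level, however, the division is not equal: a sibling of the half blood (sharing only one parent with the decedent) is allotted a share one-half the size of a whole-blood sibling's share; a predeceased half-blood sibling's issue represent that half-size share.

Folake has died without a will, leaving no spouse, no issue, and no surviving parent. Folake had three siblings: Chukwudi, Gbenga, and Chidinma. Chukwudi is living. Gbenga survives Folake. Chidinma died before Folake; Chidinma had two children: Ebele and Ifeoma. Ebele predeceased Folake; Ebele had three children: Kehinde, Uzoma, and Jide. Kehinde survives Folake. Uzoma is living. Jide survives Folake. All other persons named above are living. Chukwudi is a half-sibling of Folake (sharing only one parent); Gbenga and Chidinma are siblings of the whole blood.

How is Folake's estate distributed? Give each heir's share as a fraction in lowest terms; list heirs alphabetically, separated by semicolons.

Chukwudi 1/5; Gbenga 2/5; Ifeoma 1/5; Jide 1/15; Kehinde 1/15; Uzoma 1/15

No spouse, descendants, or parent survives, so the estate passes to Folake's siblings per stirpes.
Half-blood siblings count for one-half the weight of whole-blood siblings at the initial division.
Dividing 1 in proportion to weights (total weight 5/2): Chukwudi (weight 1/2) → 1/5; Gbenga (weight 1) → 2/5; Chidinma (weight 1) → 2/5.
Chukwudi is living and takes 1/5.
Gbenga is living and takes 2/5.
Chidinma predeceased; the 2/5 allotted to Chidinma's branch passes to Chidinma's issue by representation.
The 2/5 is divided into 2 equal shares of 1/5 among Ebele, Ifeoma.
Ebele predeceased; the 1/5 allotted to Ebele's branch passes to Ebele's issue by representation.
The 1/5 is divided into 3 equal shares of 1/15 among Kehinde, Uzoma, Jide.
Kehinde is living and takes 1/15.
Uzoma is living and takes 1/15.
Jide is living and takes 1/15.
Ifeoma is living and takes 1/5.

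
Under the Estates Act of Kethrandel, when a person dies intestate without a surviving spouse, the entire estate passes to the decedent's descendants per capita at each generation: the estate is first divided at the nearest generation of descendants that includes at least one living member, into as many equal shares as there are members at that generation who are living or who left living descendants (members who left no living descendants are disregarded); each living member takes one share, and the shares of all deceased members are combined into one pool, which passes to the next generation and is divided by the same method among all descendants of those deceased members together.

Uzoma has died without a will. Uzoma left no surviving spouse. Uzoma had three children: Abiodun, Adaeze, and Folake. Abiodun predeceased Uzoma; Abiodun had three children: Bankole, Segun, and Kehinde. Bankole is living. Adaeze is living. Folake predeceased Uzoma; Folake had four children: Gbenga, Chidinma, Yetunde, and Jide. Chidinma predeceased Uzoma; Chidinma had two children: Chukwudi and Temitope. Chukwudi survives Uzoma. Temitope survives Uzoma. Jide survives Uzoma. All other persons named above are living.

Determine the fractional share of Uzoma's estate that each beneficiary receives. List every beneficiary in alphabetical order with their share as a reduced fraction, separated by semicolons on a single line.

There is no surviving spouse, so the entire estate passes to Uzoma's descendants per capita at each generation.
At generation 1 (Abiodun, Adaeze, Folake) there are 3 shares of (1)/3 = 1/3 each.
Living: Adaeze — each takes 1/3.
Deceased: Abiodun and Folake. Their combined 2/3 is pooled and carried to generation 2.
At generation 2 (Bankole, Segun, Kehinde, Gbenga, Chidinma, Yetunde, Jide) there are 7 shares of (2/3)/7 = 2/21 each.
Living: Bankole, Segun, Kehinde, Gbenga, Yetunde, and Jide — each takes 2/21.
Deceased: Chidinma. That 2/21 share is carried to generation 3.
At generation 3 (Chukwudi, Temitope) there are 2 shares of (2/21)/2 = 1/21 each.
Living: Chukwudi and Temitope — each takes 1/21.

Adaeze 1/3; Bankole 2/21; Chukwudi 1/21; Gbenga 2/21; Jide 2/21; Kehinde 2/21; Segun 2/21; Temitope 1/21; Yetunde 2/21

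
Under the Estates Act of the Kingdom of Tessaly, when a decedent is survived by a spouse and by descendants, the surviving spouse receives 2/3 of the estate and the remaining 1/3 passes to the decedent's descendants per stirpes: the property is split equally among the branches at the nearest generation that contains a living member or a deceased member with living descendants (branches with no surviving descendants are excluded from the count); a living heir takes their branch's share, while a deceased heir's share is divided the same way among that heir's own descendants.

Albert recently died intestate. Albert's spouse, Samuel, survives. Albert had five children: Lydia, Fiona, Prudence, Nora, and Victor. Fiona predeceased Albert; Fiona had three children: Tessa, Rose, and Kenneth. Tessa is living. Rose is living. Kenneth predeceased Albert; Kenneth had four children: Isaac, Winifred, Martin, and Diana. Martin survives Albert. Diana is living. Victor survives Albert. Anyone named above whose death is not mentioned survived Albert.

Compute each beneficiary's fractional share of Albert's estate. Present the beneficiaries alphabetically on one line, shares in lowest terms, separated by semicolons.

Diana 1/180; Isaac 1/180; Lydia 1/15; Martin 1/180; Nora 1/15; Prudence 1/15; Rose 1/45; Samuel 2/3; Tessa 1/45; Victor 1/15; Winifred 1/180

Samuel, as surviving spouse, takes 2/3.
The remaining 1/3 passes to Albert's descendants per stirpes.
The 1/3 is divided into 5 equal shares of 1/15 among Lydia, Fiona, Prudence, Nora, Victor.
Lydia is living and takes 1/15.
Fiona predeceased; the 1/15 allotted to Fiona's branch passes to Fiona's issue by representation.
The 1/15 is divided into 3 equal shares of 1/45 among Tessa, Rose, Kenneth.
Tessa is living and takes 1/45.
Rose is living and takes 1/45.
Kenneth predeceased; the 1/45 allotted to Kenneth's branch passes to Kenneth's issue by representation.
The 1/45 is divided into 4 equal shares of 1/180 among Isaac, Winifred, Martin, Diana.
Isaac is living and takes 1/180.
Winifred is living and takes 1/180.
Martin is living and takes 1/180.
Diana is living and takes 1/180.
Prudence is living and takes 1/15.
Nora is living and takes 1/15.
Victor is living and takes 1/15.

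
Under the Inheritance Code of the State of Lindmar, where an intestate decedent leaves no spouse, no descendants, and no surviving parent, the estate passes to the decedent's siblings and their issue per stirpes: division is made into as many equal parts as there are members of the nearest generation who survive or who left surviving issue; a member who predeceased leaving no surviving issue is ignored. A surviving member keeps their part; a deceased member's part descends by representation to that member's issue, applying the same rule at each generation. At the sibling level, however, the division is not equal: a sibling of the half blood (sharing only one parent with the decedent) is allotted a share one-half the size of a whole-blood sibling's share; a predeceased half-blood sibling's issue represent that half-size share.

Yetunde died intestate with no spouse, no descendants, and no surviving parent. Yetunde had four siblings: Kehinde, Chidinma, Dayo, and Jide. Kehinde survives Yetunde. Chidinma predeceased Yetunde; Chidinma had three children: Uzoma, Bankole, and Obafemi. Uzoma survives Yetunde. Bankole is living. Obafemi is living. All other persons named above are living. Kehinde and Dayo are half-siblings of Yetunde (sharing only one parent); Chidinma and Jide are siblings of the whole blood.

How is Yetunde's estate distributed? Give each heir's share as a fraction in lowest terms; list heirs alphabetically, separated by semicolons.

Bankole 1/9; Dayo 1/6; Jide 1/3; Kehinde 1/6; Obafemi 1/9; Uzoma 1/9

No spouse, descendants, or parent survives, so the estate passes to Yetunde's siblings per stirpes.
Half-blood siblings count for one-half the weight of whole-blood siblings at the initial division.
Dividing 1 in proportion to weights (total weight 3): Kehinde (weight 1/2) → 1/6; Chidinma (weight 1) → 1/3; Dayo (weight 1/2) → 1/6; Jide (weight 1) → 1/3.
Kehinde is living and takes 1/6.
Chidinma predeceased; the 1/3 allotted to Chidinma's branch passes to Chidinma's issue by representation.
The 1/3 is divided into 3 equal shares of 1/9 among Uzoma, Bankole, Obafemi.
Uzoma is living and takes 1/9.
Bankole is living and takes 1/9.
Obafemi is living and takes 1/9.
Dayo is living and takes 1/6.
Jide is living and takes 1/3.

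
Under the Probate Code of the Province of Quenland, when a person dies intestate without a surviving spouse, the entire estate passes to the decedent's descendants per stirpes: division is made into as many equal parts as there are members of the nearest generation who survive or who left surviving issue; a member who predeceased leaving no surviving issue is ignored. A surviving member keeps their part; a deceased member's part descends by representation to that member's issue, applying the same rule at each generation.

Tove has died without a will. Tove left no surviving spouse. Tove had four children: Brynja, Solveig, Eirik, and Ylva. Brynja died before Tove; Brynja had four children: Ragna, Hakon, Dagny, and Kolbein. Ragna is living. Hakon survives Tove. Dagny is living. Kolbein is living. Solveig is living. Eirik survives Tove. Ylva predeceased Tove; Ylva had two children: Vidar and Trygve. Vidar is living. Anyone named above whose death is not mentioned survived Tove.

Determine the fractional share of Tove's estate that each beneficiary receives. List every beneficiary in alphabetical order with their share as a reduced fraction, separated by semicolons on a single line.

There is no surviving spouse, so the entire estate passes to Tove's descendants per stirpes.
The estate is divided into 4 equal shares of 1/4 among Brynja, Solveig, Eirik, Ylva.
Brynja predeceased; the 1/4 allotted to Brynja's branch passes to Brynja's issue by representation.
The 1/4 is divided into 4 equal shares of 1/16 among Ragna, Hakon, Dagny, Kolbein.
Ragna is living and takes 1/16.
Hakon is living and takes 1/16.
Dagny is living and takes 1/16.
Kolbein is living and takes 1/16.
Solveig is living and takes 1/4.
Eirik is living and takes 1/4.
Ylva predeceased; the 1/4 allotted to Ylva's branch passes to Ylva's issue by representation.
The 1/4 is divided into 2 equal shares of 1/8 among Vidar, Trygve.
Vidar is living and takes 1/8.
Trygve is living and takes 1/8.

Dagny 1/16; Eirik 1/4; Hakon 1/16; Kolbein 1/16; Ragna 1/16; Solveig 1/4; Trygve 1/8; Vidar 1/8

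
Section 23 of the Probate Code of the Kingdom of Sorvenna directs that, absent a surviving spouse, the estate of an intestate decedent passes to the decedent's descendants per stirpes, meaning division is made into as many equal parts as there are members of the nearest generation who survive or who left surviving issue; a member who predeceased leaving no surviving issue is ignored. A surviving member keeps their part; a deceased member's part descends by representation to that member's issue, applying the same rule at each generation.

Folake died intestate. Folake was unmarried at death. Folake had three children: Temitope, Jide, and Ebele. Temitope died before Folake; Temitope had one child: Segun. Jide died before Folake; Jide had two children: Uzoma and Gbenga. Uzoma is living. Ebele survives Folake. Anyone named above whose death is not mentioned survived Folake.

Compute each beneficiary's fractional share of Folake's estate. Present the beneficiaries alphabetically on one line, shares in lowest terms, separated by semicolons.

Ebele 1/3; Gbenga 1/6; Segun 1/3; Uzoma 1/6

There is no surviving spouse, so the entire estate passes to Folake's descendants per stirpes.
The estate is divided into 3 equal shares of 1/3 among Temitope, Jide, Ebele.
Temitope predeceased; the 1/3 allotted to Temitope's branch passes to Temitope's issue by representation.
Segun is the sole taker at this level and receives the full 1/3.
Jide predeceased; the 1/3 allotted to Jide's branch passes to Jide's issue by representation.
The 1/3 is divided into 2 equal shares of 1/6 among Uzoma, Gbenga.
Uzoma is living and takes 1/6.
Gbenga is living and takes 1/6.
Ebele is living and takes 1/3.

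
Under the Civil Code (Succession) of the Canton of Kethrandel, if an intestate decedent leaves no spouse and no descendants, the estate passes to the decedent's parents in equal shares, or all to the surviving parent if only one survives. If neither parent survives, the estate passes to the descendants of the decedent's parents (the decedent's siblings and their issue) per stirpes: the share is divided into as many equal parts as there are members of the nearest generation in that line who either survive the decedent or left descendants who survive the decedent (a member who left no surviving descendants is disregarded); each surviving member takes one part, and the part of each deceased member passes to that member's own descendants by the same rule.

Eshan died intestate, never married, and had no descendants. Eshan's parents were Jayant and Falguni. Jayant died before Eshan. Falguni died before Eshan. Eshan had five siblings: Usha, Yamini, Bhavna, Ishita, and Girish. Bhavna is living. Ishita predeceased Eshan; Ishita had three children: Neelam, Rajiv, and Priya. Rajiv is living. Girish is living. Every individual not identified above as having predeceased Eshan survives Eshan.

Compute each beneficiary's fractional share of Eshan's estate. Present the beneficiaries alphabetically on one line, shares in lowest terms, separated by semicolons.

Bhavna 1/5; Girish 1/5; Neelam 1/15; Priya 1/15; Rajiv 1/15; Usha 1/5; Yamini 1/5

Neither parent survives and there are no descendants, so the estate passes to Eshan's siblings and their issue per stirpes.
The estate is divided into 5 equal shares of 1/5 among Usha, Yamini, Bhavna, Ishita, Girish.
Usha is living and takes 1/5.
Yamini is living and takes 1/5.
Bhavna is living and takes 1/5.
Ishita predeceased; the 1/5 allotted to Ishita's branch passes to Ishita's issue by representation.
The 1/5 is divided into 3 equal shares of 1/15 among Neelam, Rajiv, Priya.
Neelam is living and takes 1/15.
Rajiv is living and takes 1/15.
Priya is living and takes 1/15.
Girish is living and takes 1/5.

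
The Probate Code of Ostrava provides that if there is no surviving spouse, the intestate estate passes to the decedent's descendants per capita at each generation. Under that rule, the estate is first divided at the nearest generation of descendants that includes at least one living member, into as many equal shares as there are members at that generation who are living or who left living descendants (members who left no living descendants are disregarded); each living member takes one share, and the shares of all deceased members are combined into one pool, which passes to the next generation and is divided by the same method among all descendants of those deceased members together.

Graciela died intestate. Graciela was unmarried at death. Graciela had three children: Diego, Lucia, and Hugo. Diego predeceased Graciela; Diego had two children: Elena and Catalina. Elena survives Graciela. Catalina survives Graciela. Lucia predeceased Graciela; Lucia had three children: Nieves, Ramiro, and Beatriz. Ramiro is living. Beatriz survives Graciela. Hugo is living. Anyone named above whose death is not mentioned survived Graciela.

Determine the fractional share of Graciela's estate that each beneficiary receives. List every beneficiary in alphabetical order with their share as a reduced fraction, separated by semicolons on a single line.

There is no surviving spouse, so the entire estate passes to Graciela's descendants per capita at each generation.
At generation 1 (Diego, Lucia, Hugo) there are 3 shares of (1)/3 = 1/3 each.
Living: Hugo — each takes 1/3.
Deceased: Diego and Lucia. Their combined 2/3 is pooled and carried to generation 2.
At generation 2 (Elena, Catalina, Nieves, Ramiro, Beatriz) there are 5 shares of (2/3)/5 = 2/15 each.
Living: Elena, Catalina, Nieves, Ramiro, and Beatriz — each takes 2/15.

Beatriz 2/15; Catalina 2/15; Elena 2/15; Hugo 1/3; Nieves 2/15; Ramiro 2/15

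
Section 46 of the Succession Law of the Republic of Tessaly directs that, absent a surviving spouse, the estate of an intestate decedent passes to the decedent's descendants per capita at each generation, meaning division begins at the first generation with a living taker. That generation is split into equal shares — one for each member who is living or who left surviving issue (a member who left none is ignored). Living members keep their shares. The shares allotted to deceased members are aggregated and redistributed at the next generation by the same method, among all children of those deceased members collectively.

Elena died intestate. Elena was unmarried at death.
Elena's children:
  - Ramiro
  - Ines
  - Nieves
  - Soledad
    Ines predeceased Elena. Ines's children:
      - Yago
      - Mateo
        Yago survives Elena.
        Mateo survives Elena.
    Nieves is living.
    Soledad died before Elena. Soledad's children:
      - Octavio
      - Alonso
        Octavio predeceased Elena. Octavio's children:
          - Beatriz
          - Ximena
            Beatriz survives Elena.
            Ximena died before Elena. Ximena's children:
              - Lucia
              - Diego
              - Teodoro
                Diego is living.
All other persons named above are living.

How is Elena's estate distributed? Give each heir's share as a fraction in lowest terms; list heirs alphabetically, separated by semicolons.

Alonso 1/8; Beatriz 1/16; Diego 1/48; Lucia 1/48; Mateo 1/8; Nieves 1/4; Ramiro 1/4; Teodoro 1/48; Yago 1/8

There is no surviving spouse, so the entire estate passes to Elena's descendants per capita at each generation.
At generation 1 (Ramiro, Ines, Nieves, Soledad) there are 4 shares of (1)/4 = 1/4 each.
Living: Ramiro and Nieves — each takes 1/4.
Deceased: Ines and Soledad. Their combined 1/2 is pooled and carried to generation 2.
At generation 2 (Yago, Mateo, Octavio, Alonso) there are 4 shares of (1/2)/4 = 1/8 each.
Living: Yago, Mateo, and Alonso — each takes 1/8.
Deceased: Octavio. That 1/8 share is carried to generation 3.
At generation 3 (Beatriz, Ximena) there are 2 shares of (1/8)/2 = 1/16 each.
Living: Beatriz — each takes 1/16.
Deceased: Ximena. That 1/16 share is carried to generation 4.
At generation 4 (Lucia, Diego, Teodoro) there are 3 shares of (1/16)/3 = 1/48 each.
Living: Lucia, Diego, and Teodoro — each takes 1/48.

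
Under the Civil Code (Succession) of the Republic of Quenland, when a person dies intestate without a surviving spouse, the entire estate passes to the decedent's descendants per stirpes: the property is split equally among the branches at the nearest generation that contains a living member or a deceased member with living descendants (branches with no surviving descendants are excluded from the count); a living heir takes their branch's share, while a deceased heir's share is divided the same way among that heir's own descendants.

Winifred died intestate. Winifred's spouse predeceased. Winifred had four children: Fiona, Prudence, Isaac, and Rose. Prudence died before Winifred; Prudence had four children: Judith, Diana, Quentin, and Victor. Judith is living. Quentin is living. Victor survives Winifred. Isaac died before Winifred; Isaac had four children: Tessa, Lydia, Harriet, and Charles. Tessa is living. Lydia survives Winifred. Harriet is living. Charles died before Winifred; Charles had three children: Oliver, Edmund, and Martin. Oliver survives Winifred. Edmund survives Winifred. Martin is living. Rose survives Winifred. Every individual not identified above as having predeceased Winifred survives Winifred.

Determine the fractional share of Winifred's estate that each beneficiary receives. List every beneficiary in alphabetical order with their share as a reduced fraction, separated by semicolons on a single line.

Diana 1/16; Edmund 1/48; Fiona 1/4; Harriet 1/16; Judith 1/16; Lydia 1/16; Martin 1/48; Oliver 1/48; Quentin 1/16; Rose 1/4; Tessa 1/16; Victor 1/16

There is no surviving spouse, so the entire estate passes to Winifred's descendants per stirpes.
The estate is divided into 4 equal shares of 1/4 among Fiona, Prudence, Isaac, Rose.
Fiona is living and takes 1/4.
Prudence predeceased; the 1/4 allotted to Prudence's branch passes to Prudence's issue by representation.
The 1/4 is divided into 4 equal shares of 1/16 among Judith, Diana, Quentin, Victor.
Judith is living and takes 1/16.
Diana is living and takes 1/16.
Quentin is living and takes 1/16.
Victor is living and takes 1/16.
Isaac predeceased; the 1/4 allotted to Isaac's branch passes to Isaac's issue by representation.
The 1/4 is divided into 4 equal shares of 1/16 among Tessa, Lydia, Harriet, Charles.
Tessa is living and takes 1/16.
Lydia is living and takes 1/16.
Harriet is living and takes 1/16.
Charles predeceased; the 1/16 allotted to Charles's branch passes to Charles's issue by representation.
The 1/16 is divided into 3 equal shares of 1/48 among Oliver, Edmund, Martin.
Oliver is living and takes 1/48.
Edmund is living and takes 1/48.
Martin is living and takes 1/48.
Rose is living and takes 1/4.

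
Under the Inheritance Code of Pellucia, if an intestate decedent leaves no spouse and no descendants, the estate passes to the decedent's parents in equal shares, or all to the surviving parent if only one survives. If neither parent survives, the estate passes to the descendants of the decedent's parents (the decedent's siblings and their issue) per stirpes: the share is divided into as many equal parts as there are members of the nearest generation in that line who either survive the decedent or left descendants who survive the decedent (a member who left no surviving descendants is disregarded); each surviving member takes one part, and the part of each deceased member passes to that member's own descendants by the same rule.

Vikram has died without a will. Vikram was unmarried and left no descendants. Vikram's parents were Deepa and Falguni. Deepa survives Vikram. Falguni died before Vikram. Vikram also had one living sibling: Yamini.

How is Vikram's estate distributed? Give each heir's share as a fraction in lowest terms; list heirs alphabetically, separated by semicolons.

Only one parent, Deepa, survives, so Deepa takes the entire estate. The siblings take nothing because a surviving parent has priority.

Deepa 1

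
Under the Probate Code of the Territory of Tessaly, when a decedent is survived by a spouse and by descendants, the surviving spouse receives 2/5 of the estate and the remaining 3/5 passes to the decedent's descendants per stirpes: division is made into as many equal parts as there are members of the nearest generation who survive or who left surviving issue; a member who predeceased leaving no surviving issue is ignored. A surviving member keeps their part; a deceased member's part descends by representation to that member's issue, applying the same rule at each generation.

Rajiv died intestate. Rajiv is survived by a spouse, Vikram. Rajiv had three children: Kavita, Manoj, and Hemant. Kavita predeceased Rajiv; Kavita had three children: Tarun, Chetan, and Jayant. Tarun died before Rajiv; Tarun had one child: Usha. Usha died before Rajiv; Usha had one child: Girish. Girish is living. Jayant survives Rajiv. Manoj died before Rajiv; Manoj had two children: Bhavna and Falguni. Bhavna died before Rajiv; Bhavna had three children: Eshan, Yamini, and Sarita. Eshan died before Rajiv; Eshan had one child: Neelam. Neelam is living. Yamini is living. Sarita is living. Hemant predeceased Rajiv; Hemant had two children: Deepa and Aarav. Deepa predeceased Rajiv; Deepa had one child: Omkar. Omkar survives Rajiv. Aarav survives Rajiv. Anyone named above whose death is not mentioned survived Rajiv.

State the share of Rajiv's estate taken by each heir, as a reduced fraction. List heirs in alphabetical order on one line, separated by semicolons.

Aarav 1/10; Chetan 1/15; Falguni 1/10; Girish 1/15; Jayant 1/15; Neelam 1/30; Omkar 1/10; Sarita 1/30; Vikram 2/5; Yamini 1/30

Vikram, as surviving spouse, takes 2/5.
The remaining 3/5 passes to Rajiv's descendants per stirpes.
The 3/5 is divided into 3 equal shares of 1/5 among Kavita, Manoj, Hemant.
Kavita predeceased; the 1/5 allotted to Kavita's branch passes to Kavita's issue by representation.
The 1/5 is divided into 3 equal shares of 1/15 among Tarun, Chetan, Jayant.
Tarun predeceased; the 1/15 allotted to Tarun's branch passes to Tarun's issue by representation.
Usha's line is the sole branch at this level, so the full 1/15 passes to Usha's issue by representation.
Girish is the sole taker at this level and receives the full 1/15.
Chetan is living and takes 1/15.
Jayant is living and takes 1/15.
Manoj predeceased; the 1/5 allotted to Manoj's branch passes to Manoj's issue by representation.
The 1/5 is divided into 2 equal shares of 1/10 among Bhavna, Falguni.
Bhavna predeceased; the 1/10 allotted to Bhavna's branch passes to Bhavna's issue by representation.
The 1/10 is divided into 3 equal shares of 1/30 among Eshan, Yamini, Sarita.
Eshan predeceased; the 1/30 allotted to Eshan's branch passes to Eshan's issue by representation.
Neelam is the sole taker at this level and receives the full 1/30.
Yamini is living and takes 1/30.
Sarita is living and takes 1/30.
Falguni is living and takes 1/10.
Hemant predeceased; the 1/5 allotted to Hemant's branch passes to Hemant's issue by representation.
The 1/5 is divided into 2 equal shares of 1/10 among Deepa, Aarav.
Deepa predeceased; the 1/10 allotted to Deepa's branch passes to Deepa's issue by representation.
Omkar is the sole taker at this level and receives the full 1/10.
Aarav is living and takes 1/10.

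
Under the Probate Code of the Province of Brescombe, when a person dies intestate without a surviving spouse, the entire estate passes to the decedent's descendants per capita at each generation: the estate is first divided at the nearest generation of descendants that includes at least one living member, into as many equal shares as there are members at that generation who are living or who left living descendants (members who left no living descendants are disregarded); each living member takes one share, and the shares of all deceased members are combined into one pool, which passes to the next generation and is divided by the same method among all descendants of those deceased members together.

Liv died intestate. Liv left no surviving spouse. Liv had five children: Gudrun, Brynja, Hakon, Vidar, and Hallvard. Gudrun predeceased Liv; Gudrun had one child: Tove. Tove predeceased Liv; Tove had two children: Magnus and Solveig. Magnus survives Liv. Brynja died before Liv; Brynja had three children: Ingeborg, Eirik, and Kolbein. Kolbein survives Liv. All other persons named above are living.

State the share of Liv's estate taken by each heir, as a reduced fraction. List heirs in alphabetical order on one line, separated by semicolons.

There is no surviving spouse, so the entire estate passes to Liv's descendants per capita at each generation.
At generation 1 (Gudrun, Brynja, Hakon, Vidar, Hallvard) there are 5 shares of (1)/5 = 1/5 each.
Living: Hakon, Vidar, and Hallvard — each takes 1/5.
Deceased: Gudrun and Brynja. Their combined 2/5 is pooled and carried to generation 2.
At generation 2 (Tove, Ingeborg, Eirik, Kolbein) there are 4 shares of (2/5)/4 = 1/10 each.
Living: Ingeborg, Eirik, and Kolbein — each takes 1/10.
Deceased: Tove. That 1/10 share is carried to generation 3.
At generation 3 (Magnus, Solveig) there are 2 shares of (1/10)/2 = 1/20 each.
Living: Magnus and Solveig — each takes 1/20.

Eirik 1/10; Hakon 1/5; Hallvard 1/5; Ingeborg 1/10; Kolbein 1/10; Magnus 1/20; Solveig 1/20; Vidar 1/5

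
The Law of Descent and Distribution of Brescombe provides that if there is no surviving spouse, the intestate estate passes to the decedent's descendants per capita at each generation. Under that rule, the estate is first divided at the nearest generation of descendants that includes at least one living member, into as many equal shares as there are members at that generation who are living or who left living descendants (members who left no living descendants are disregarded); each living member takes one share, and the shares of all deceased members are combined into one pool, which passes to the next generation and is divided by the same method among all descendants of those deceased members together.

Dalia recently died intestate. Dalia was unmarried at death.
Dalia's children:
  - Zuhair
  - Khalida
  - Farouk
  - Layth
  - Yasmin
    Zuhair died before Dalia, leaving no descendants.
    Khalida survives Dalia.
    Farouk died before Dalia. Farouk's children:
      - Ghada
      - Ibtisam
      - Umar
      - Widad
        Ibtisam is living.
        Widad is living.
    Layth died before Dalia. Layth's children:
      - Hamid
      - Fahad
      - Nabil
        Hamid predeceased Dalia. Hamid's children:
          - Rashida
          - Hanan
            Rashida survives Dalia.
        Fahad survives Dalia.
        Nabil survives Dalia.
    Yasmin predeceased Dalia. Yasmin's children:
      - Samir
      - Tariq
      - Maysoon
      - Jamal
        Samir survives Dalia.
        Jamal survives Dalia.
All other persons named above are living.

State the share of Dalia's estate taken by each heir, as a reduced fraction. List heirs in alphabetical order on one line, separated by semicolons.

Fahad 3/44; Ghada 3/44; Hanan 3/88; Ibtisam 3/44; Jamal 3/44; Khalida 1/4; Maysoon 3/44; Nabil 3/44; Rashida 3/88; Samir 3/44; Tariq 3/44; Umar 3/44; Widad 3/44

There is no surviving spouse, so the entire estate passes to Dalia's descendants per capita at each generation.
At generation 1 (Khalida, Farouk, Layth, Yasmin) there are 4 shares of (1)/4 = 1/4 each.
Living: Khalida — each takes 1/4.
Deceased: Farouk, Layth, and Yasmin. Their combined 3/4 is pooled and carried to generation 2.
At generation 2 (Ghada, Ibtisam, Umar, Widad, Hamid, Fahad, Nabil, Samir, Tariq, Maysoon, Jamal) there are 11 shares of (3/4)/11 = 3/44 each.
Living: Ghada, Ibtisam, Umar, Widad, Fahad, Nabil, Samir, Tariq, Maysoon, and Jamal — each takes 3/44.
Deceased: Hamid. That 3/44 share is carried to generation 3.
At generation 3 (Rashida, Hanan) there are 2 shares of (3/44)/2 = 3/88 each.
Living: Rashida and Hanan — each takes 3/88.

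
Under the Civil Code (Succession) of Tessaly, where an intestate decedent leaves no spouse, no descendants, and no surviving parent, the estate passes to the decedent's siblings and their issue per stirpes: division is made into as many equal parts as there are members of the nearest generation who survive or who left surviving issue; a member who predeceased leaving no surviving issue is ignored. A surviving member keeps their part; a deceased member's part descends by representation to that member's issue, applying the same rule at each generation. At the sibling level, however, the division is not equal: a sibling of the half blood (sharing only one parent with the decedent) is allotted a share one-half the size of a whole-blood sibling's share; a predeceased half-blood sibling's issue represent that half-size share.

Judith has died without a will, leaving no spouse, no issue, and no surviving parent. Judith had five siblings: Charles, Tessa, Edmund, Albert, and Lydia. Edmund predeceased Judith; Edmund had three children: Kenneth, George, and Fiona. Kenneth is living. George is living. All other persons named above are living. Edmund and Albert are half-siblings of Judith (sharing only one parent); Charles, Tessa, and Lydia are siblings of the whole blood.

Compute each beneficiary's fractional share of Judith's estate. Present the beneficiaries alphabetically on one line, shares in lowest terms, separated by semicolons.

No spouse, descendants, or parent survives, so the estate passes to Judith's siblings per stirpes.
Half-blood siblings count for one-half the weight of whole-blood siblings at the initial division.
Dividing 1 in proportion to weights (total weight 4): Charles (weight 1) → 1/4; Tessa (weight 1) → 1/4; Edmund (weight 1/2) → 1/8; Albert (weight 1/2) → 1/8; Lydia (weight 1) → 1/4.
Charles is living and takes 1/4.
Tessa is living and takes 1/4.
Edmund predeceased; the 1/8 allotted to Edmund's branch passes to Edmund's issue by representation.
The 1/8 is divided into 3 equal shares of 1/24 among Kenneth, George, Fiona.
Kenneth is living and takes 1/24.
George is living and takes 1/24.
Fiona is living and takes 1/24.
Albert is living and takes 1/8.
Lydia is living and takes 1/4.

Albert 1/8; Charles 1/4; Fiona 1/24; George 1/24; Kenneth 1/24; Lydia 1/4; Tessa 1/4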